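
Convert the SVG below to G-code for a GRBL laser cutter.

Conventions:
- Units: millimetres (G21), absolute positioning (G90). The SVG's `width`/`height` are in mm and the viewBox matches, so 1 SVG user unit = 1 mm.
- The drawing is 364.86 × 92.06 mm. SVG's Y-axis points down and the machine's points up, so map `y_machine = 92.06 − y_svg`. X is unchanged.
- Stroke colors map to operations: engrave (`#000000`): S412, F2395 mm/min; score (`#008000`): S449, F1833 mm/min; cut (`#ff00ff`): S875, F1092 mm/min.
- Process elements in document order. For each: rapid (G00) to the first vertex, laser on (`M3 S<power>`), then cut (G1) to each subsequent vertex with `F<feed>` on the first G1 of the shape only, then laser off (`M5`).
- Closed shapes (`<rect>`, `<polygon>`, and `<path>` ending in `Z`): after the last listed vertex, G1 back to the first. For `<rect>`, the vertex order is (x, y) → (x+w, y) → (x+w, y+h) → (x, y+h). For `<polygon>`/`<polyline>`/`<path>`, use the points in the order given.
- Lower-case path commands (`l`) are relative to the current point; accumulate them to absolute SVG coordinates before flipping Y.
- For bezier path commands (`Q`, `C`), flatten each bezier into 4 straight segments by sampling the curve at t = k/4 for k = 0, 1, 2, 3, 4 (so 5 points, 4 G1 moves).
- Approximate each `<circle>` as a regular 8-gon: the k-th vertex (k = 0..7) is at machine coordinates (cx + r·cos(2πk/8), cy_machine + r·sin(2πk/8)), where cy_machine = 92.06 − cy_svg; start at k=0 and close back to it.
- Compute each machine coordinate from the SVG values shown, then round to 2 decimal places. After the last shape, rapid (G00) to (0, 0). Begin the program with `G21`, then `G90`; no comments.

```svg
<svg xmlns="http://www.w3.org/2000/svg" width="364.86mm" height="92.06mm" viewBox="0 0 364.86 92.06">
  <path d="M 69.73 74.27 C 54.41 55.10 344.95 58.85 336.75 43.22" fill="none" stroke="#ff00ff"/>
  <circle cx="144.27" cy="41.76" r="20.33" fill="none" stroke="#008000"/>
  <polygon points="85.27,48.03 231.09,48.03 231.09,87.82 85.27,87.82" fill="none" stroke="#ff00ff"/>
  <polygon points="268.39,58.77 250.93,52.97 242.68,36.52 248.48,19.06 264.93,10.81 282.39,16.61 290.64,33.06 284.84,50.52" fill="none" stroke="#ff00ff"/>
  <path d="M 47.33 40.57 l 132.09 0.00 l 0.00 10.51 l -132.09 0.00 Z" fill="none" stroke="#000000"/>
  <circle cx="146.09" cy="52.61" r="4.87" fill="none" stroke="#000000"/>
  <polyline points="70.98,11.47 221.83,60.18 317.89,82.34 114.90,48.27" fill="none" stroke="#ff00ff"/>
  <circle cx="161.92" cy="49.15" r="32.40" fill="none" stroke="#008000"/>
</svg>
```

viewBox `0 0 364.86 92.06` with mm width/height → 1 unit = 1 mm. Flip: y_m = 92.06 − y_svg.

**Shape 1** — `<path>` cubic bezier, stroke `#ff00ff` → cut (S875, F1092). Control points (SVG): P0=(69.73,74.27), P1=(54.41,55.10), P2=(344.95,58.85), P3=(336.75,43.22); sampled at t=k/4. Machine vertices: (69.73,17.79) → (106.14,28.53) → (200.57,34.64) → (296.33,40.09) → (336.75,48.84). Open path.

**Shape 2** — `<circle>` circle, stroke `#008000` → score (S449, F1833). Machine vertices: (164.60,50.30) → (158.65,64.68) → (144.27,70.63) → (129.89,64.68) → (123.94,50.30) → (129.89,35.92) → (144.27,29.97) → (158.65,35.92) → (164.60,50.30). Closed: final G1 returns to the first vertex.

**Shape 3** — `<polygon>` rectangle, stroke `#ff00ff` → cut (S875, F1092). Machine vertices: (85.27,44.03) → (231.09,44.03) → (231.09,4.24) → (85.27,4.24) → (85.27,44.03). Closed: final G1 returns to the first vertex.

**Shape 4** — `<polygon>` regular polygon, stroke `#ff00ff` → cut (S875, F1092). Machine vertices: (268.39,33.29) → (250.93,39.09) → (242.68,55.54) → (248.48,73.00) → (264.93,81.25) → (282.39,75.45) → (290.64,59.00) → (284.84,41.54) → (268.39,33.29). Closed: final G1 returns to the first vertex.

**Shape 5** — `<path>` rectangle, stroke `#000000` → engrave (S412, F2395). Machine vertices: (47.33,51.49) → (179.42,51.49) → (179.42,40.98) → (47.33,40.98) → (47.33,51.49). Closed: final G1 returns to the first vertex.

**Shape 6** — `<circle>` circle, stroke `#000000` → engrave (S412, F2395). Machine vertices: (150.96,39.45) → (149.53,42.89) → (146.09,44.32) → (142.65,42.89) → (141.22,39.45) → (142.65,36.01) → (146.09,34.58) → (149.53,36.01) → (150.96,39.45). Closed: final G1 returns to the first vertex.

**Shape 7** — `<polyline>` open polyline, stroke `#ff00ff` → cut (S875, F1092). Machine vertices: (70.98,80.59) → (221.83,31.88) → (317.89,9.72) → (114.90,43.79). Open path.

**Shape 8** — `<circle>` circle, stroke `#008000` → score (S449, F1833). Machine vertices: (194.32,42.91) → (184.83,65.82) → (161.92,75.31) → (139.01,65.82) → (129.52,42.91) → (139.01,20.00) → (161.92,10.51) → (184.83,20.00) → (194.32,42.91). Closed: final G1 returns to the first vertex.

G21
G90
G00 X69.73 Y17.79
M3 S875
G1 X106.14 Y28.53 F1092
G1 X200.57 Y34.64
G1 X296.33 Y40.09
G1 X336.75 Y48.84
M5
G00 X164.60 Y50.30
M3 S449
G1 X158.65 Y64.68 F1833
G1 X144.27 Y70.63
G1 X129.89 Y64.68
G1 X123.94 Y50.30
G1 X129.89 Y35.92
G1 X144.27 Y29.97
G1 X158.65 Y35.92
G1 X164.60 Y50.30
M5
G00 X85.27 Y44.03
M3 S875
G1 X231.09 Y44.03 F1092
G1 X231.09 Y4.24
G1 X85.27 Y4.24
G1 X85.27 Y44.03
M5
G00 X268.39 Y33.29
M3 S875
G1 X250.93 Y39.09 F1092
G1 X242.68 Y55.54
G1 X248.48 Y73.00
G1 X264.93 Y81.25
G1 X282.39 Y75.45
G1 X290.64 Y59.00
G1 X284.84 Y41.54
G1 X268.39 Y33.29
M5
G00 X47.33 Y51.49
M3 S412
G1 X179.42 Y51.49 F2395
G1 X179.42 Y40.98
G1 X47.33 Y40.98
G1 X47.33 Y51.49
M5
G00 X150.96 Y39.45
M3 S412
G1 X149.53 Y42.89 F2395
G1 X146.09 Y44.32
G1 X142.65 Y42.89
G1 X141.22 Y39.45
G1 X142.65 Y36.01
G1 X146.09 Y34.58
G1 X149.53 Y36.01
G1 X150.96 Y39.45
M5
G00 X70.98 Y80.59
M3 S875
G1 X221.83 Y31.88 F1092
G1 X317.89 Y9.72
G1 X114.90 Y43.79
M5
G00 X194.32 Y42.91
M3 S449
G1 X184.83 Y65.82 F1833
G1 X161.92 Y75.31
G1 X139.01 Y65.82
G1 X129.52 Y42.91
G1 X139.01 Y20.00
G1 X161.92 Y10.51
G1 X184.83 Y20.00
G1 X194.32 Y42.91
M5
G00 X0.00 Y0.00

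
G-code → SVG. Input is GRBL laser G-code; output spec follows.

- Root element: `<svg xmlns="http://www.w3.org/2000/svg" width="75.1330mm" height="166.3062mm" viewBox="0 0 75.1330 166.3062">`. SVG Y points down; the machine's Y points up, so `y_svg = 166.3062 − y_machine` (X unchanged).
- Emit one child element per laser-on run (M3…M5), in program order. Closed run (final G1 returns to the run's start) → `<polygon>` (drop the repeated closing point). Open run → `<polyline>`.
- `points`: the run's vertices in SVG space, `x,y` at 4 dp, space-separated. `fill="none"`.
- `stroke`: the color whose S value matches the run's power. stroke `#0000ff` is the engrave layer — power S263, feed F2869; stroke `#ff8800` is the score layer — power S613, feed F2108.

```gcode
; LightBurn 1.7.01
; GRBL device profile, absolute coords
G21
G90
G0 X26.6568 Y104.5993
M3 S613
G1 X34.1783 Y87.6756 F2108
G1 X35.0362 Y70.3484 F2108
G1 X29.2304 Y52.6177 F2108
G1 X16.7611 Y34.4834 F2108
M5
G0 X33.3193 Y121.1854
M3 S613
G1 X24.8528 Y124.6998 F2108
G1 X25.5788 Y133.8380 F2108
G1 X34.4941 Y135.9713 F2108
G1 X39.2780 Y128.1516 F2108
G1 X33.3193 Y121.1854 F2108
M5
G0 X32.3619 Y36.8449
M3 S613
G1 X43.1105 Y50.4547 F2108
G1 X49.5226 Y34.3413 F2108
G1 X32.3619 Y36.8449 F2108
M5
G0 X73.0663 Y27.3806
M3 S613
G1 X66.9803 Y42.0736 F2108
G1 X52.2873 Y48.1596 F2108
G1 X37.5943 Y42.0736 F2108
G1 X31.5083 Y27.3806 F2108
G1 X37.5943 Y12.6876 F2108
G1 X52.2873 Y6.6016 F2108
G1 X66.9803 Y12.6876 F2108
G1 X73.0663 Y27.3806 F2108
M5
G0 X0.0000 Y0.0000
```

<svg xmlns="http://www.w3.org/2000/svg" width="75.1330mm" height="166.3062mm" viewBox="0 0 75.1330 166.3062">
  <polyline points="26.6568,61.7069 34.1783,78.6306 35.0362,95.9578 29.2304,113.6885 16.7611,131.8228" fill="none" stroke="#ff8800"/>
  <polygon points="33.3193,45.1208 24.8528,41.6064 25.5788,32.4682 34.4941,30.3349 39.2780,38.1546" fill="none" stroke="#ff8800"/>
  <polygon points="32.3619,129.4613 43.1105,115.8515 49.5226,131.9649" fill="none" stroke="#ff8800"/>
  <polygon points="73.0663,138.9256 66.9803,124.2326 52.2873,118.1466 37.5943,124.2326 31.5083,138.9256 37.5943,153.6186 52.2873,159.7046 66.9803,153.6186" fill="none" stroke="#ff8800"/>
</svg>

y_svg = 166.3062 − y_m. Every run uses S613, so all elements get stroke `#ff8800` (score).

[1] open run; points: 26.6568,61.7069 34.1783,78.6306 35.0362,95.9578 29.2304,113.6885 16.7611,131.8228

[2] closed run; points: 33.3193,45.1208 24.8528,41.6064 25.5788,32.4682 34.4941,30.3349 39.2780,38.1546

[3] closed run; points: 32.3619,129.4613 43.1105,115.8515 49.5226,131.9649

[4] closed run; points: 73.0663,138.9256 66.9803,124.2326 52.2873,118.1466 37.5943,124.2326 31.5083,138.9256 37.5943,153.6186 52.2873,159.7046 66.9803,153.6186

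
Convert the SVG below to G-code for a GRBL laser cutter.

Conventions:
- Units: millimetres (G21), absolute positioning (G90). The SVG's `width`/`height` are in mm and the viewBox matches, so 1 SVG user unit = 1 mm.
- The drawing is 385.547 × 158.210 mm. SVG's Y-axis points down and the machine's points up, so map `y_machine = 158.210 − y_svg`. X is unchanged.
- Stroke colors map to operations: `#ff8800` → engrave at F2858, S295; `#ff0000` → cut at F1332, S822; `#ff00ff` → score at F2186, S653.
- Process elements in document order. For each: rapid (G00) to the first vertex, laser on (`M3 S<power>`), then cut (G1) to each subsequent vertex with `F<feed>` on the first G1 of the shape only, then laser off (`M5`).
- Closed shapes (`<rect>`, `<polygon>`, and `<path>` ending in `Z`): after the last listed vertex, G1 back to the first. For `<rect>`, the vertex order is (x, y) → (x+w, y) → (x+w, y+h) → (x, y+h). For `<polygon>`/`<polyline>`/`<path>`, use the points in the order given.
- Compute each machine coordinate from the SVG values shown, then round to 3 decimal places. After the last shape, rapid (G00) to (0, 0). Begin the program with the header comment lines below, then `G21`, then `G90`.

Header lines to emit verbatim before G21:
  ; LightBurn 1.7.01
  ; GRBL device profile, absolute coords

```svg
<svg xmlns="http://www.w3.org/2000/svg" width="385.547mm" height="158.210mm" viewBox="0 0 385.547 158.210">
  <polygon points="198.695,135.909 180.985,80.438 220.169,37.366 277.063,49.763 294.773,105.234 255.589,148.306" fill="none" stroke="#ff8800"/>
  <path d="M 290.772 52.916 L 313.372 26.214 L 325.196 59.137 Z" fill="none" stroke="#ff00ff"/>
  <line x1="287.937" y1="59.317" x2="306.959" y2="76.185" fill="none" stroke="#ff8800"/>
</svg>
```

; LightBurn 1.7.01
; GRBL device profile, absolute coords
G21
G90
G00 X198.695 Y22.301
M3 S295
G1 X180.985 Y77.772 F2858
G1 X220.169 Y120.844
G1 X277.063 Y108.447
G1 X294.773 Y52.976
G1 X255.589 Y9.904
G1 X198.695 Y22.301
M5
G00 X290.772 Y105.294
M3 S653
G1 X313.372 Y131.996 F2186
G1 X325.196 Y99.073
G1 X290.772 Y105.294
M5
G00 X287.937 Y98.893
M3 S295
G1 X306.959 Y82.025 F2858
M5
G00 X0.000 Y0.000

1 u = 1 mm; y_m = 158.210 − y.

[1] `<polygon>` regular polygon, #ff8800→engrave S295 F2858: (198.695,22.301) → (180.985,77.772) → (220.169,120.844) → (277.063,108.447) → (294.773,52.976) → (255.589,9.904) → (198.695,22.301) (closed)

[2] `<path>` regular polygon, #ff00ff→score S653 F2186: (290.772,105.294) → (313.372,131.996) → (325.196,99.073) → (290.772,105.294) (closed)

[3] `<line>` line segment, #ff8800→engrave S295 F2858: (287.937,98.893) → (306.959,82.025)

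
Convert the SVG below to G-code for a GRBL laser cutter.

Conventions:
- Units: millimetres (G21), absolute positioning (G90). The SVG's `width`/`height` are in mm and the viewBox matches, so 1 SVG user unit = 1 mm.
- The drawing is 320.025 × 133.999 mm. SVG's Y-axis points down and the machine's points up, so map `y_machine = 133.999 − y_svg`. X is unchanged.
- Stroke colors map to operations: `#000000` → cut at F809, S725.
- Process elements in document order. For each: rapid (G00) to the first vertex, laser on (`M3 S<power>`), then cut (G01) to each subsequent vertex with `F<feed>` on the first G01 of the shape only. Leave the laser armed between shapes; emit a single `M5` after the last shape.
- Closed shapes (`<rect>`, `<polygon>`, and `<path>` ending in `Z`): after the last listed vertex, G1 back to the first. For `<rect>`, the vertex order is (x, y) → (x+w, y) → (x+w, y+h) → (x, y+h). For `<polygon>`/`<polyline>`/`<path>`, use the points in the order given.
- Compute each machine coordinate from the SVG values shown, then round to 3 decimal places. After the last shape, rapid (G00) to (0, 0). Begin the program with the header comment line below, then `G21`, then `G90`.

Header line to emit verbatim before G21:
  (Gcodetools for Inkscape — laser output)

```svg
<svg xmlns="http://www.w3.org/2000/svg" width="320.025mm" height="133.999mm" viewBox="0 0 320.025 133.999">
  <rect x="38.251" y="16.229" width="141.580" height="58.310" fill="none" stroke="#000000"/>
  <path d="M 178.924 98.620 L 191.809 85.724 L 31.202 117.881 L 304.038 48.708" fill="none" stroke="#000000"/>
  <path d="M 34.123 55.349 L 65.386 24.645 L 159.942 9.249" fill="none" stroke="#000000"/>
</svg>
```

Since the viewBox matches the mm dimensions, user units are millimetres directly. The only transform is the Y-flip y_m = 133.999 − y_svg.

Shape 1 is a rectangle drawn with `<rect>`. Its stroke #000000 means cut at S725, F809. After flipping Y the toolpath is (38.251,117.770) → (179.831,117.770) → (179.831,59.460) → (38.251,59.460) → (38.251,117.770), returning to the start.

Shape 2 is a open polyline drawn with `<path>`. Its stroke #000000 means cut at S725, F809. After flipping Y the toolpath is (178.924,35.379) → (191.809,48.275) → (31.202,16.118) → (304.038,85.291).

Shape 3 is a open polyline drawn with `<path>`. Its stroke #000000 means cut at S725, F809. After flipping Y the toolpath is (34.123,78.650) → (65.386,109.354) → (159.942,124.750).

(Gcodetools for Inkscape — laser output)
G21
G90
G00 X38.251 Y117.770
M3 S725
G01 X179.831 Y117.770 F809
G01 X179.831 Y59.460
G01 X38.251 Y59.460
G01 X38.251 Y117.770
G00 X178.924 Y35.379
M3 S725
G01 X191.809 Y48.275 F809
G01 X31.202 Y16.118
G01 X304.038 Y85.291
G00 X34.123 Y78.650
M3 S725
G01 X65.386 Y109.354 F809
G01 X159.942 Y124.750
M5
G00 X0.000 Y0.000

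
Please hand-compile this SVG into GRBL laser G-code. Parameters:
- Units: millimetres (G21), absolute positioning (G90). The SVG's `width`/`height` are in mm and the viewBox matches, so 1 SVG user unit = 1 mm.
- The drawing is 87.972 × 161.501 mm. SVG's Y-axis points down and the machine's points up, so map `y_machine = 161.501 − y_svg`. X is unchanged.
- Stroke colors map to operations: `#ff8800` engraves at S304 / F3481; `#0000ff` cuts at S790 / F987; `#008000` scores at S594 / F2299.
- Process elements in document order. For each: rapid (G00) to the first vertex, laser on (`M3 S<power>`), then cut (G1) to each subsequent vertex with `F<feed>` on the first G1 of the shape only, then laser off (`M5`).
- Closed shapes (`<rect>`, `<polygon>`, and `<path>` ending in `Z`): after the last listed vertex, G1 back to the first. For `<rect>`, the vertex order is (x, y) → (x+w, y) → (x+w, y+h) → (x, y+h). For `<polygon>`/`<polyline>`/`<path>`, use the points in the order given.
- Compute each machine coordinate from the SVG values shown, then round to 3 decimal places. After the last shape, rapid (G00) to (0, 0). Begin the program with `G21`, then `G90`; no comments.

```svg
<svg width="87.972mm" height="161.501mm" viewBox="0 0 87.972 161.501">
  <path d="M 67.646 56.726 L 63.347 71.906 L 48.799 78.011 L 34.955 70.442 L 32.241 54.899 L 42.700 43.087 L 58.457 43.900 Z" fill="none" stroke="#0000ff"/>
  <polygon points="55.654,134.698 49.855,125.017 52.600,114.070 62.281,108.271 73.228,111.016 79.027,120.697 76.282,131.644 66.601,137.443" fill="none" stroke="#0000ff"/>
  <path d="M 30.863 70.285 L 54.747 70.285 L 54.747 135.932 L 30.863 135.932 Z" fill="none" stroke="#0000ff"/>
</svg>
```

G21
G90
G00 X67.646 Y104.775
M3 S790
G1 X63.347 Y89.595 F987
G1 X48.799 Y83.490
G1 X34.955 Y91.059
G1 X32.241 Y106.602
G1 X42.700 Y118.414
G1 X58.457 Y117.601
G1 X67.646 Y104.775
M5
G00 X55.654 Y26.803
M3 S790
G1 X49.855 Y36.484 F987
G1 X52.600 Y47.431
G1 X62.281 Y53.230
G1 X73.228 Y50.485
G1 X79.027 Y40.804
G1 X76.282 Y29.857
G1 X66.601 Y24.058
G1 X55.654 Y26.803
M5
G00 X30.863 Y91.216
M3 S790
G1 X54.747 Y91.216 F987
G1 X54.747 Y25.569
G1 X30.863 Y25.569
G1 X30.863 Y91.216
M5
G00 X0.000 Y0.000

viewBox `0 0 87.972 161.501` with mm width/height → 1 unit = 1 mm. Flip: y_m = 161.501 − y_svg.

**Shape 1** — `<path>` regular polygon, stroke `#0000ff` → cut (S790, F987). Machine vertices: (67.646,104.775) → (63.347,89.595) → (48.799,83.490) → (34.955,91.059) → (32.241,106.602) → (42.700,118.414) → (58.457,117.601) → (67.646,104.775). Closed: final G1 returns to the first vertex.

**Shape 2** — `<polygon>` regular polygon, stroke `#0000ff` → cut (S790, F987). Machine vertices: (55.654,26.803) → (49.855,36.484) → (52.600,47.431) → (62.281,53.230) → (73.228,50.485) → (79.027,40.804) → (76.282,29.857) → (66.601,24.058) → (55.654,26.803). Closed: final G1 returns to the first vertex.

**Shape 3** — `<path>` rectangle, stroke `#0000ff` → cut (S790, F987). Machine vertices: (30.863,91.216) → (54.747,91.216) → (54.747,25.569) → (30.863,25.569) → (30.863,91.216). Closed: final G1 returns to the first vertex.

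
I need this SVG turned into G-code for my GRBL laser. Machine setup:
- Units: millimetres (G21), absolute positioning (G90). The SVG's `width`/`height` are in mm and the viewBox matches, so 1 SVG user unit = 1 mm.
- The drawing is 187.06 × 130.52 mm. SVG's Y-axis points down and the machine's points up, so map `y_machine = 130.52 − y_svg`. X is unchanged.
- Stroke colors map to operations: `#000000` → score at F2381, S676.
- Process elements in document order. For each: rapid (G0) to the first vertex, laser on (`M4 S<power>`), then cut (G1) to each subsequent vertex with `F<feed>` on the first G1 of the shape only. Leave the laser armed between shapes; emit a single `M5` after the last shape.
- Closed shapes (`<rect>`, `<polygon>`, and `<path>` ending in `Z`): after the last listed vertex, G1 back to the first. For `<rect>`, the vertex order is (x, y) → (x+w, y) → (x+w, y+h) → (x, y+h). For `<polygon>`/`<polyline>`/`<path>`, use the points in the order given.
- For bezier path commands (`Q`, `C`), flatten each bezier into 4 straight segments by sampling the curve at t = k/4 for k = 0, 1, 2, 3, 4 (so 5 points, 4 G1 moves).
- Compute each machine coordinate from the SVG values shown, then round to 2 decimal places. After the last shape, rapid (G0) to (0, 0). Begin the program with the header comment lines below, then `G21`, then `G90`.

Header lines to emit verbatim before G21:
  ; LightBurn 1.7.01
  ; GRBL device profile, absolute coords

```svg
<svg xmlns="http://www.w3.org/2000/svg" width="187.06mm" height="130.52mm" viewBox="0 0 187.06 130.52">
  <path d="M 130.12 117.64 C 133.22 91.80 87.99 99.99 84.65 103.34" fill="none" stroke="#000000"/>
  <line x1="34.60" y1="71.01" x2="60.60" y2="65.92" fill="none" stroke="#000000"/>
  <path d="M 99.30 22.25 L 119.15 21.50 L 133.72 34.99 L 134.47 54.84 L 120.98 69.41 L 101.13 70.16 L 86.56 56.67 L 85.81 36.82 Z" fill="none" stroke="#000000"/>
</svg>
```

; LightBurn 1.7.01
; GRBL device profile, absolute coords
G21
G90
G0 X130.12 Y12.88
M4 S676
G1 X124.79 Y26.49 F2381
G1 X109.80 Y30.98
G1 X93.60 Y29.99
G1 X84.65 Y27.18
G0 X34.60 Y59.51
M4 S676
G1 X60.60 Y64.60 F2381
G0 X99.30 Y108.27
M4 S676
G1 X119.15 Y109.02 F2381
G1 X133.72 Y95.53
G1 X134.47 Y75.68
G1 X120.98 Y61.11
G1 X101.13 Y60.36
G1 X86.56 Y73.85
G1 X85.81 Y93.70
G1 X99.30 Y108.27
M5
G0 X0.00 Y0.00

1 u = 1 mm; y_m = 130.52 − y.

[1] `<path>` cubic bezier, #000000→score S676 F2381: (130.12,12.88) → (124.79,26.49) → (109.80,30.98) → (93.60,29.99) → (84.65,27.18)

[2] `<line>` line segment, #000000→score S676 F2381: (34.60,59.51) → (60.60,64.60)

[3] `<path>` regular polygon, #000000→score S676 F2381: (99.30,108.27) → (119.15,109.02) → (133.72,95.53) → (134.47,75.68) → (120.98,61.11) → (101.13,60.36) → (86.56,73.85) → (85.81,93.70) → (99.30,108.27) (closed)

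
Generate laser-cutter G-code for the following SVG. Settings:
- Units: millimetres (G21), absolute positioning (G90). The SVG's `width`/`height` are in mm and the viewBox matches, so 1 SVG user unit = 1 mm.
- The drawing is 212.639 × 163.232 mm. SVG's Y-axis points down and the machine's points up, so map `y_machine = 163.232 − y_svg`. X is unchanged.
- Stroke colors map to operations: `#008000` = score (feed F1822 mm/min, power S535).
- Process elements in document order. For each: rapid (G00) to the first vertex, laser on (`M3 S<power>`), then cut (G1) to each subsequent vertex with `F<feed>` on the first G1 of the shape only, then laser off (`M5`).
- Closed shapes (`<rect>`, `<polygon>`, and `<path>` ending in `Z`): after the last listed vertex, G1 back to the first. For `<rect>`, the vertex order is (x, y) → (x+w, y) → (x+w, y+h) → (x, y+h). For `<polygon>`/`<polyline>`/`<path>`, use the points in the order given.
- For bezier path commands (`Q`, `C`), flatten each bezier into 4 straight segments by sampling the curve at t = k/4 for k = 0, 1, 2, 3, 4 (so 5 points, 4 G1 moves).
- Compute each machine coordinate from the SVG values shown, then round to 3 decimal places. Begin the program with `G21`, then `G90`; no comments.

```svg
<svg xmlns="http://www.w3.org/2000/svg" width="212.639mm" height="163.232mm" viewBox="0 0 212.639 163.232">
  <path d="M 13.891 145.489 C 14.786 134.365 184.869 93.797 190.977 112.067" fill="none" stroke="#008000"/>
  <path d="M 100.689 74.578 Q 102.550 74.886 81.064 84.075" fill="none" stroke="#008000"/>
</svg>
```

G21
G90
G00 X13.891 Y17.743
M3 S535
G1 X41.079 Y30.227 F1822
G1 X100.479 Y45.477
G1 X160.856 Y55.215
G1 X190.977 Y51.165
M5
G00 X100.689 Y88.654
M3 S535
G1 X100.160 Y87.945 F1822
G1 X96.713 Y86.126
G1 X90.348 Y83.196
G1 X81.064 Y79.157
M5

1 u = 1 mm; y_m = 163.232 − y.

[1] `<path>` cubic bezier, #008000→score S535 F1822: (13.891,17.743) → (41.079,30.227) → (100.479,45.477) → (160.856,55.215) → (190.977,51.165)

[2] `<path>` quadratic bezier, #008000→score S535 F1822: (100.689,88.654) → (100.160,87.945) → (96.713,86.126) → (90.348,83.196) → (81.064,79.157)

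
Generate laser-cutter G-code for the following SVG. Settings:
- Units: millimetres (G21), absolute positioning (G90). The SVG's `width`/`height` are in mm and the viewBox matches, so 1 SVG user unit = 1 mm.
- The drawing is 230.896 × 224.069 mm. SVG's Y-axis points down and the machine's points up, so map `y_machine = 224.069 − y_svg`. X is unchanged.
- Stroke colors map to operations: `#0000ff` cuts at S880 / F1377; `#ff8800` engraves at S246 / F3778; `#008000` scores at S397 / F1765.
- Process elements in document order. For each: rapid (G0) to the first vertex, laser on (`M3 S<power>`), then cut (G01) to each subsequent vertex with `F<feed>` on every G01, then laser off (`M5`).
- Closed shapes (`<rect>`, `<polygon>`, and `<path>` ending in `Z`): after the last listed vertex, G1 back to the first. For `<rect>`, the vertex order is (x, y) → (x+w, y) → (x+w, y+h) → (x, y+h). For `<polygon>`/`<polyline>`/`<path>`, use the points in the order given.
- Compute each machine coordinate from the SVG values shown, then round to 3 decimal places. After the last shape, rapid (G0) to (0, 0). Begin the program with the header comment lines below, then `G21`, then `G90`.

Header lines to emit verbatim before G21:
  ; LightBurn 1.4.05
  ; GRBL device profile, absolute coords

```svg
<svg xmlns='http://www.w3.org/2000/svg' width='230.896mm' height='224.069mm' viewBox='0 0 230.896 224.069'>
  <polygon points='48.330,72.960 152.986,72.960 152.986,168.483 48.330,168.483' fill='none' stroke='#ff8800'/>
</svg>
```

; LightBurn 1.4.05
; GRBL device profile, absolute coords
G21
G90
G0 X48.330 Y151.109
M3 S246
G01 X152.986 Y151.109 F3778
G01 X152.986 Y55.586 F3778
G01 X48.330 Y55.586 F3778
G01 X48.330 Y151.109 F3778
M5
G0 X0.000 Y0.000

1 u = 1 mm; y_m = 224.069 − y.

[1] `<polygon>` rectangle, #ff8800→engrave S246 F3778: (48.330,151.109) → (152.986,151.109) → (152.986,55.586) → (48.330,55.586) → (48.330,151.109) (closed)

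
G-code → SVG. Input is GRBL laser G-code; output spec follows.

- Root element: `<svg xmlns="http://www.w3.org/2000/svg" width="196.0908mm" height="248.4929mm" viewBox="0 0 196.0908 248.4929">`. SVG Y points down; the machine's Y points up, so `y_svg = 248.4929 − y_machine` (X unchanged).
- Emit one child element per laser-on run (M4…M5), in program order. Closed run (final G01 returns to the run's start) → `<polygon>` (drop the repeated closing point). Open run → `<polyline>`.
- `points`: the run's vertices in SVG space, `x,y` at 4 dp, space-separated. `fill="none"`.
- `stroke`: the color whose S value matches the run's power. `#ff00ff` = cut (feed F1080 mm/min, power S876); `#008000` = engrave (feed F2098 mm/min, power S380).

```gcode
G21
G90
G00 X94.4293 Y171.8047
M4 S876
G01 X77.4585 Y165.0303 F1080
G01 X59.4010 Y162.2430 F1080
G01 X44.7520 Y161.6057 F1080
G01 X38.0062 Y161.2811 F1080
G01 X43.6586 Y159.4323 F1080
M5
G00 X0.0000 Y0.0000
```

<svg xmlns="http://www.w3.org/2000/svg" width="196.0908mm" height="248.4929mm" viewBox="0 0 196.0908 248.4929">
  <polyline points="94.4293,76.6882 77.4585,83.4626 59.4010,86.2499 44.7520,86.8872 38.0062,87.2118 43.6586,89.0606" fill="none" stroke="#ff00ff"/>
</svg>

y_svg = 248.4929 − y_m. Every run uses S876, so all elements get stroke `#ff00ff` (cut).

[1] open run; points: 94.4293,76.6882 77.4585,83.4626 59.4010,86.2499 44.7520,86.8872 38.0062,87.2118 43.6586,89.0606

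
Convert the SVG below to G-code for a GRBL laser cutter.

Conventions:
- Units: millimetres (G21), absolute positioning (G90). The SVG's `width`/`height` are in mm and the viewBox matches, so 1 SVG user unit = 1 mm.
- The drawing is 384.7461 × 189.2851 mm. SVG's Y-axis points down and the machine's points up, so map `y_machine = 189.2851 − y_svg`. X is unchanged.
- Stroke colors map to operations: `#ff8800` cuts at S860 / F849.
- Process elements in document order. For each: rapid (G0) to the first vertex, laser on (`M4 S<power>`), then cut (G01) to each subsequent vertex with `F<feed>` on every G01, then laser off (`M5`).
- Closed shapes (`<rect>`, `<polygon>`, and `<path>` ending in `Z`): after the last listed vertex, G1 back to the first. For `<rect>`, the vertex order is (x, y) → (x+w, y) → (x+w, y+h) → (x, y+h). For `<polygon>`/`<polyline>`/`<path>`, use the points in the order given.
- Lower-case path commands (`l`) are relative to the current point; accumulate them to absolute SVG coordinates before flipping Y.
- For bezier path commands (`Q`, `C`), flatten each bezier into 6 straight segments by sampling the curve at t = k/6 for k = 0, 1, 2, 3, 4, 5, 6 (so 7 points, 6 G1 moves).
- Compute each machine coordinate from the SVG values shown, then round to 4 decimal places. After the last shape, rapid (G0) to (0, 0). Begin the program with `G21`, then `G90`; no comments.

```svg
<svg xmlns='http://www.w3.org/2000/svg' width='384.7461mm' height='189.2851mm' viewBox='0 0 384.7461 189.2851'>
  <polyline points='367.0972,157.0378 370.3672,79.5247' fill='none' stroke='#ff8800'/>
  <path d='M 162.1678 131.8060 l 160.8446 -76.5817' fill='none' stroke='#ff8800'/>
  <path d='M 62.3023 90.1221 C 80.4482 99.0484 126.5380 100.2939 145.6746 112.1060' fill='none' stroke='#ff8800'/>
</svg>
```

viewBox `0 0 384.7461 189.2851` with mm width/height → 1 unit = 1 mm. Flip: y_m = 189.2851 − y_svg.

**Shape 1** — `<polyline>` line segment, stroke `#ff8800` → cut (S860, F849). Machine vertices: (367.0972,32.2473) → (370.3672,109.7604). Open path.

**Shape 2** — `<path>` line segment, stroke `#ff8800` → cut (S860, F849). Machine vertices: (162.1678,57.4791) → (323.0124,134.0608). Open path.

**Shape 3** — `<path>` cubic bezier, stroke `#ff8800` → cut (S860, F849). Control points (SVG): P0=(62.3023,90.1221), P1=(80.4482,99.0484), P2=(126.5380,100.2939), P3=(145.6746,112.1060); sampled at t=k/6. Machine vertices: (62.3023,99.1630) → (73.4498,95.2554) → (87.7296,92.1211) → (103.6169,89.2532) → (119.5868,86.1448) → (134.1144,82.2891) → (145.6746,77.1791). Open path.

G21
G90
G0 X367.0972 Y32.2473
M4 S860
G01 X370.3672 Y109.7604 F849
M5
G0 X162.1678 Y57.4791
M4 S860
G01 X323.0124 Y134.0608 F849
M5
G0 X62.3023 Y99.1630
M4 S860
G01 X73.4498 Y95.2554 F849
G01 X87.7296 Y92.1211 F849
G01 X103.6169 Y89.2532 F849
G01 X119.5868 Y86.1448 F849
G01 X134.1144 Y82.2891 F849
G01 X145.6746 Y77.1791 F849
M5
G0 X0.0000 Y0.0000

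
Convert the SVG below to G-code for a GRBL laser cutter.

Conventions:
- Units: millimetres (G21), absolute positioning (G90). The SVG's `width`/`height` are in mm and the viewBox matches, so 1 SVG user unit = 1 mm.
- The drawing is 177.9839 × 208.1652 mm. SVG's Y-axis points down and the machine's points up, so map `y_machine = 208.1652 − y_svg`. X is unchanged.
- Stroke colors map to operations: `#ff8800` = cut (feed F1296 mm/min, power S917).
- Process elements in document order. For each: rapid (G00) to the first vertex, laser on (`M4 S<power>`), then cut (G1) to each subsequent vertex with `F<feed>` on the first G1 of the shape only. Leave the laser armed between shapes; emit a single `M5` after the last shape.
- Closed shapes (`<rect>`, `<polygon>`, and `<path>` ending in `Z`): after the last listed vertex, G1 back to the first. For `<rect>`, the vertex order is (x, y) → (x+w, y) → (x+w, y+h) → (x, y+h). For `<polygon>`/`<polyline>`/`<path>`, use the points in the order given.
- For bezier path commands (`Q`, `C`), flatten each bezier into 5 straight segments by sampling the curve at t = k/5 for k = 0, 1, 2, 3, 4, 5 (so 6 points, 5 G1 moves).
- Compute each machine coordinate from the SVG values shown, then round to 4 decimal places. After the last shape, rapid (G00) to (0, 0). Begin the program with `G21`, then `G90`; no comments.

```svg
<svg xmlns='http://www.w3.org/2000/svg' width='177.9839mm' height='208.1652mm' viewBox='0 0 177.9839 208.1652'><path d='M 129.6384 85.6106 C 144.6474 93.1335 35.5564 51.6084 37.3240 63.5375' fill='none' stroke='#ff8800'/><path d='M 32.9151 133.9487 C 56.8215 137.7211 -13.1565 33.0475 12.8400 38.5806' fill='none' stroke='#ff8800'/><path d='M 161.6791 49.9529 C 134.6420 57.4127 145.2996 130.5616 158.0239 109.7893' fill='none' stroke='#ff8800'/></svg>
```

G21
G90
G00 X129.6384 Y122.5546
M4 S917
G1 X125.6315 Y123.1066 F1296
G1 X103.1186 Y130.5100
G1 X73.3777 Y139.8447
G1 X47.6868 Y146.1907
G1 X37.3240 Y144.6277
G00 X32.9151 Y74.2165
M4 S917
G1 X37.5117 Y83.2174 F1296
G1 X28.6892 Y107.7499
G1 X15.5610 Y137.3189
G1 X7.2402 Y161.4289
G1 X12.8400 Y169.5846
G00 X161.6791 Y158.2123
M4 S917
G1 X149.6952 Y147.1306 F1296
G1 X145.0478 Y127.9448
G1 X146.0269 Y108.3163
G1 X150.9223 Y95.9062
G1 X158.0239 Y98.3759
M5
G00 X0.0000 Y0.0000

Since the viewBox matches the mm dimensions, user units are millimetres directly. The only transform is the Y-flip y_m = 208.1652 − y_svg.

Shape 1 is a cubic bezier drawn with `<path>`. Its stroke #ff8800 means cut at S917, F1296. After flipping Y the toolpath is (129.6384,122.5546) → (125.6315,123.1066) → (103.1186,130.5100) → (73.3777,139.8447) → (47.6868,146.1907) → (37.3240,144.6277).

Shape 2 is a cubic bezier drawn with `<path>`. Its stroke #ff8800 means cut at S917, F1296. After flipping Y the toolpath is (32.9151,74.2165) → (37.5117,83.2174) → (28.6892,107.7499) → (15.5610,137.3189) → (7.2402,161.4289) → (12.8400,169.5846).

Shape 3 is a cubic bezier drawn with `<path>`. Its stroke #ff8800 means cut at S917, F1296. After flipping Y the toolpath is (161.6791,158.2123) → (149.6952,147.1306) → (145.0478,127.9448) → (146.0269,108.3163) → (150.9223,95.9062) → (158.0239,98.3759).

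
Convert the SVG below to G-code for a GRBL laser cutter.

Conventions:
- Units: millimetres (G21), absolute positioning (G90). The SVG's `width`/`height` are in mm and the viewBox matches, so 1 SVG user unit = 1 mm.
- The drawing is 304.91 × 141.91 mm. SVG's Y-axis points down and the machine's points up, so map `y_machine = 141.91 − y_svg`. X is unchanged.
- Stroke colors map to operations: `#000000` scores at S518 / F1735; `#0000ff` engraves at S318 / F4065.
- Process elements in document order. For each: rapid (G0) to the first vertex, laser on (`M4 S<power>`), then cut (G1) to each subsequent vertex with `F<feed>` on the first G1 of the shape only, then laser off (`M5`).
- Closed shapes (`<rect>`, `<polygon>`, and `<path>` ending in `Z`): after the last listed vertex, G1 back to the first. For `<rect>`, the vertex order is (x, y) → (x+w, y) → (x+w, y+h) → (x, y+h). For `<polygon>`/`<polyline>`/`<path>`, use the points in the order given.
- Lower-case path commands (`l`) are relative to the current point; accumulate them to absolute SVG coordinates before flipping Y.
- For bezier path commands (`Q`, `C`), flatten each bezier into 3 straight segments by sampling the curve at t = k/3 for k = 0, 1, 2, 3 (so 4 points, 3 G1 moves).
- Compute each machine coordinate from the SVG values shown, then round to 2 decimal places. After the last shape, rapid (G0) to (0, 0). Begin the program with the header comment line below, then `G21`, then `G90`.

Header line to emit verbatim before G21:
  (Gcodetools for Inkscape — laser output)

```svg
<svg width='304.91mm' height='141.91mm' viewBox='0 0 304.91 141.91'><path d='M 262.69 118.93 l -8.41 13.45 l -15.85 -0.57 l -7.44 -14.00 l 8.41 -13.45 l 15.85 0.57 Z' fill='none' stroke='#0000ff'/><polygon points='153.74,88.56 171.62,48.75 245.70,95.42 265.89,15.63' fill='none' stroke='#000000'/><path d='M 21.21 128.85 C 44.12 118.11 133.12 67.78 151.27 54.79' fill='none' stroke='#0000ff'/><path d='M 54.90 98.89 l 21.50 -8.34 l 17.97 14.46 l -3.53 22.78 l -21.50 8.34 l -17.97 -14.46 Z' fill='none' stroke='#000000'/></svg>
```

Since the viewBox matches the mm dimensions, user units are millimetres directly. The only transform is the Y-flip y_m = 141.91 − y_svg.

Shape 1 is a regular polygon drawn with `<path>`. Its stroke #0000ff means engrave at S318, F4065. After flipping Y the toolpath is (262.69,22.98) → (254.28,9.53) → (238.43,10.10) → (230.99,24.10) → (239.40,37.55) → (255.25,36.98) → (262.69,22.98), returning to the start.

Shape 2 is a closed polygon drawn with `<polygon>`. Its stroke #000000 means score at S518, F1735. After flipping Y the toolpath is (153.74,53.35) → (171.62,93.16) → (245.70,46.49) → (265.89,126.28) → (153.74,53.35), returning to the start.

Shape 3 is a cubic bezier drawn with `<path>`. Its stroke #0000ff means engrave at S318, F4065. After flipping Y the toolpath is (21.21,13.06) → (61.08,34.15) → (114.58,64.53) → (151.27,87.12).

Shape 4 is a regular polygon drawn with `<path>`. Its stroke #000000 means score at S518, F1735. After flipping Y the toolpath is (54.90,43.02) → (76.40,51.36) → (94.37,36.90) → (90.84,14.12) → (69.34,5.78) → (51.37,20.24) → (54.90,43.02), returning to the start.

(Gcodetools for Inkscape — laser output)
G21
G90
G0 X262.69 Y22.98
M4 S318
G1 X254.28 Y9.53 F4065
G1 X238.43 Y10.10
G1 X230.99 Y24.10
G1 X239.40 Y37.55
G1 X255.25 Y36.98
G1 X262.69 Y22.98
M5
G0 X153.74 Y53.35
M4 S518
G1 X171.62 Y93.16 F1735
G1 X245.70 Y46.49
G1 X265.89 Y126.28
G1 X153.74 Y53.35
M5
G0 X21.21 Y13.06
M4 S318
G1 X61.08 Y34.15 F4065
G1 X114.58 Y64.53
G1 X151.27 Y87.12
M5
G0 X54.90 Y43.02
M4 S518
G1 X76.40 Y51.36 F1735
G1 X94.37 Y36.90
G1 X90.84 Y14.12
G1 X69.34 Y5.78
G1 X51.37 Y20.24
G1 X54.90 Y43.02
M5
G0 X0.00 Y0.00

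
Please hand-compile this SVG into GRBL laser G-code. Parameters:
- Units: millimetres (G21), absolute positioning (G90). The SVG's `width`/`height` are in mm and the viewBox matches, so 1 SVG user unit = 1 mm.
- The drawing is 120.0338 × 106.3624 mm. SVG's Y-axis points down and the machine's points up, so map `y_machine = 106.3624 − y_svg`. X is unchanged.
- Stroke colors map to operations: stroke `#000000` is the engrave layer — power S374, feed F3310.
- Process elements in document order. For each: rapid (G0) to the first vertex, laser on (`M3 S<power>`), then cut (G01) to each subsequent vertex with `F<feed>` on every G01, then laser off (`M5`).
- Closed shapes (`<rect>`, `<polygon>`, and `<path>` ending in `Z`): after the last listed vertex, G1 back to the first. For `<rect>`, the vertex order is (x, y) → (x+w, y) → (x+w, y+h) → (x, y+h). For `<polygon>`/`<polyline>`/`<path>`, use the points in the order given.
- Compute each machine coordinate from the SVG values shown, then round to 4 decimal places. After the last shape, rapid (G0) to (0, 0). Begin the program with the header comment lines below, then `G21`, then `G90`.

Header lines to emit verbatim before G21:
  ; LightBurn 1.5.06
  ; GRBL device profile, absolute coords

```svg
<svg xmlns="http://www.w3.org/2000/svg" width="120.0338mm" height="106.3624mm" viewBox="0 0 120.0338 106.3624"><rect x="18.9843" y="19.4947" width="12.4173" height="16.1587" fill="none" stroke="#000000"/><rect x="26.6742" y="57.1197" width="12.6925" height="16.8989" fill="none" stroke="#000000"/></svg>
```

1 u = 1 mm; y_m = 106.3624 − y.

[1] `<rect>` rectangle, #000000→engrave S374 F3310: (18.9843,86.8677) → (31.4016,86.8677) → (31.4016,70.7090) → (18.9843,70.7090) → (18.9843,86.8677) (closed)

[2] `<rect>` rectangle, #000000→engrave S374 F3310: (26.6742,49.2427) → (39.3667,49.2427) → (39.3667,32.3438) → (26.6742,32.3438) → (26.6742,49.2427) (closed)

; LightBurn 1.5.06
; GRBL device profile, absolute coords
G21
G90
G0 X18.9843 Y86.8677
M3 S374
G01 X31.4016 Y86.8677 F3310
G01 X31.4016 Y70.7090 F3310
G01 X18.9843 Y70.7090 F3310
G01 X18.9843 Y86.8677 F3310
M5
G0 X26.6742 Y49.2427
M3 S374
G01 X39.3667 Y49.2427 F3310
G01 X39.3667 Y32.3438 F3310
G01 X26.6742 Y32.3438 F3310
G01 X26.6742 Y49.2427 F3310
M5
G0 X0.0000 Y0.0000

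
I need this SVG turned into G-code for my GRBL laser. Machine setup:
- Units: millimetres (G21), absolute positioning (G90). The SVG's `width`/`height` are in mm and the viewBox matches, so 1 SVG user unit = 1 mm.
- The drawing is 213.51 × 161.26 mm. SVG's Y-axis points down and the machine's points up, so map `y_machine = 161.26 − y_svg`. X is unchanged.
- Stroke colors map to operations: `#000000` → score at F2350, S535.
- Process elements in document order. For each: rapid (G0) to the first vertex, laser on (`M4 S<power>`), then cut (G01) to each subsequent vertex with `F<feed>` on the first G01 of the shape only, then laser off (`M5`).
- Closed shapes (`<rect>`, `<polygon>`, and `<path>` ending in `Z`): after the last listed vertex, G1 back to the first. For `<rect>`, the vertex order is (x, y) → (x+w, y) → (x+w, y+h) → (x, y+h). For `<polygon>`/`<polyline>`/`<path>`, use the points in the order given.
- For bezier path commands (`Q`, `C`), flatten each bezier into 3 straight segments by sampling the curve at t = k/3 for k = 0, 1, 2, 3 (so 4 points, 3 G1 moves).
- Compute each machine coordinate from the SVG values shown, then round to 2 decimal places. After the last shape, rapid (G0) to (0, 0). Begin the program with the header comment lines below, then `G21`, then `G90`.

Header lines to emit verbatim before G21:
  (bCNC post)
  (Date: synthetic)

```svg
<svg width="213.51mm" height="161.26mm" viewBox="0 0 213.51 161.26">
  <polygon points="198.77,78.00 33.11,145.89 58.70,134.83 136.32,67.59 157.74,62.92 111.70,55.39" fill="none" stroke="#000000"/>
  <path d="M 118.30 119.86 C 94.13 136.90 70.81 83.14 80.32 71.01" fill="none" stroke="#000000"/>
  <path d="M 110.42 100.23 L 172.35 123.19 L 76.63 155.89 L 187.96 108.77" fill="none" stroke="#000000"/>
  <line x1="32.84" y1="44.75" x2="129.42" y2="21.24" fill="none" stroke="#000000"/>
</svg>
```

Since the viewBox matches the mm dimensions, user units are millimetres directly. The only transform is the Y-flip y_m = 161.26 − y_svg.

Shape 1 is a closed polygon drawn with `<polygon>`. Its stroke #000000 means score at S535, F2350. After flipping Y the toolpath is (198.77,83.26) → (33.11,15.37) → (58.70,26.43) → (136.32,93.67) → (157.74,98.34) → (111.70,105.87) → (198.77,83.26), returning to the start.

Shape 2 is a cubic bezier drawn with `<path>`. Its stroke #000000 means score at S535, F2350. After flipping Y the toolpath is (118.30,41.40) → (95.60,43.80) → (80.57,68.41) → (80.32,90.25).

Shape 3 is a open polyline drawn with `<path>`. Its stroke #000000 means score at S535, F2350. After flipping Y the toolpath is (110.42,61.03) → (172.35,38.07) → (76.63,5.37) → (187.96,52.49).

Shape 4 is a line segment drawn with `<line>`. Its stroke #000000 means score at S535, F2350. After flipping Y the toolpath is (32.84,116.51) → (129.42,140.02).

(bCNC post)
(Date: synthetic)
G21
G90
G0 X198.77 Y83.26
M4 S535
G01 X33.11 Y15.37 F2350
G01 X58.70 Y26.43
G01 X136.32 Y93.67
G01 X157.74 Y98.34
G01 X111.70 Y105.87
G01 X198.77 Y83.26
M5
G0 X118.30 Y41.40
M4 S535
G01 X95.60 Y43.80 F2350
G01 X80.57 Y68.41
G01 X80.32 Y90.25
M5
G0 X110.42 Y61.03
M4 S535
G01 X172.35 Y38.07 F2350
G01 X76.63 Y5.37
G01 X187.96 Y52.49
M5
G0 X32.84 Y116.51
M4 S535
G01 X129.42 Y140.02 F2350
M5
G0 X0.00 Y0.00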